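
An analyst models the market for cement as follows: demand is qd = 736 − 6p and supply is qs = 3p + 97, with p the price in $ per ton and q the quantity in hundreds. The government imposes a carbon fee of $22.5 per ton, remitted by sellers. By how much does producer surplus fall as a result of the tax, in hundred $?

Producer surplus falls by $4312.5 hundred.

Before the tax: set 736 − 6p = 3p + 97 → p* = $71, q* = 310.
With the tax collected from sellers, supply shifts: qs = 3(p − 22.5) + 97.
New equilibrium: buyers pay $78.5, sellers receive $56, q = 265. (Wedge: pb − ps = 22.5.)
ΔPS is the trapezoid between Q = 265 and Q = 310 of height $15: ½ · (310 + 265) · 15 = $4312.5.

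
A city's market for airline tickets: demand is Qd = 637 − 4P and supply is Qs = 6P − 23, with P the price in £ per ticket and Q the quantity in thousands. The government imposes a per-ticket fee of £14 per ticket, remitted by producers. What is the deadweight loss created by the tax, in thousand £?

Deadweight loss = £235.2 thousand.

Before the tax: set 637 − 4P = 6P − 23 → P* = £66, Q* = 373.
With the tax collected from producers, supply shifts: Qs = 6(P − 14) − 23.
New equilibrium: buyers pay £74.4, producers receive £60.4, Q = 339.4. (Wedge: Pb − Ps = 14.)
Quantity falls by |ΔQ| = |373 − 339.4| = 33.6.
DWL = ½ · t · |ΔQ| = ½ · 14 · 33.6 = £235.2.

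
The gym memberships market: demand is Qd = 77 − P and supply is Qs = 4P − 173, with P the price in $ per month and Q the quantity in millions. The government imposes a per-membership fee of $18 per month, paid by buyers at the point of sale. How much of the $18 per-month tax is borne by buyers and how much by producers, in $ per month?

Without the tax, 77 − P = 4P − 173 gives 5P = 250, so P* = $50 and Q* = 27.
With the tax collected from buyers, demand (in seller-price terms) shifts: Qd = 77 − (P + 18).
Solving gives Q = 12.6 with buyers paying $64.4 and producers receiving $46.4 (the $18 wedge).
Burden on buyers: $14.4; on producers: $3.6. (They sum to $18.)

Buyers bear $14.4 per month; producers bear $3.6 per month.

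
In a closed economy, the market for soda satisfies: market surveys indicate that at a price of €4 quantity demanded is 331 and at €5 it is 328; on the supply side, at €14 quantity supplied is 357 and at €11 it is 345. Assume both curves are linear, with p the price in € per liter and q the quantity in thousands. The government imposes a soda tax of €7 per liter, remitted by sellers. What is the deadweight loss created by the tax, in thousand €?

Demand slope: (328 − 331)/(5 − 4) = -3, so qd = 343 − 3p.
Supply slope: (345 − 357)/(11 − 14) = 4, so qs = 4p + 301.
Without the tax, 343 − 3p = 4p + 301 gives 7p = 42, so p* = €6 and q* = 325.
With the tax collected from sellers, supply shifts: qs = 4(p − 7) + 301.
Solving gives q = 313 with consumers paying €10 and sellers receiving €3 (the €7 wedge).
Quantity falls by |ΔQ| = |325 − 313| = 12.
DWL = ½ · t · |ΔQ| = ½ · 7 · 12 = €42.

Deadweight loss = €42 thousand.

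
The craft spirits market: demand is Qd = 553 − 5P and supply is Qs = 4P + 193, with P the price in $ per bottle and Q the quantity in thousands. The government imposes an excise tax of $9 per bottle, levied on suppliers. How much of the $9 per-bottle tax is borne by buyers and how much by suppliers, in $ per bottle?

Without the tax, 553 − 5P = 4P + 193 gives 9P = 360, so P* = $40 and Q* = 353.
With the tax collected from suppliers, supply shifts: Qs = 4(P − 9) + 193.
Solving gives Q = 333 with buyers paying $44 and suppliers receiving $35 (the $9 wedge).
Burden on buyers: $4; on suppliers: $5. (They sum to $9.)
The less price-elastic side of the market bears the larger share of a per-unit tax.

Buyers bear $4 per bottle; suppliers bear $5 per bottle.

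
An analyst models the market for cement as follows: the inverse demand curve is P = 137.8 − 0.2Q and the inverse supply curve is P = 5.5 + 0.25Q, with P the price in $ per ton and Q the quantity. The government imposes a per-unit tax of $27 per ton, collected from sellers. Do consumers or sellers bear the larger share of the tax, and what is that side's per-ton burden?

Sellers bear the larger share: $15 per ton.

Rewrite in direct form: Qd = 689 − 5P and Qs = 4P − 22.
Without the tax, 689 − 5P = 4P − 22 gives 9P = 711, so P* = $79 and Q* = 294.
With the tax collected from sellers, supply shifts: Qs = 4(P − 27) − 22.
New equilibrium: consumers pay $91, sellers receive $64, Q = 234. (Wedge: Pb − Ps = 27.)
Per-ton burden: consumers $12, sellers $15.
Sellers take the larger share because supply is less price-elastic here (demand slope 5 vs supply slope 4).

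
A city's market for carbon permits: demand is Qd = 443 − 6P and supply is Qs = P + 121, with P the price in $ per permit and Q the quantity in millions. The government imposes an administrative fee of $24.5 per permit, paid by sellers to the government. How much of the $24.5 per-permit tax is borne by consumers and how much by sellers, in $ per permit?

Without the tax, 443 − 6P = P + 121 gives 7P = 322, so P* = $46 and Q* = 167.
With the tax collected from sellers, supply shifts: Qs = (P − 24.5) + 121.
New equilibrium: consumers pay $49.5, sellers receive $25, Q = 146. (Wedge: Pb − Ps = 24.5.)
Burden on consumers: $3.5; on sellers: $21. (They sum to $24.5.)

Consumers bear $3.5 per permit; sellers bear $21 per permit.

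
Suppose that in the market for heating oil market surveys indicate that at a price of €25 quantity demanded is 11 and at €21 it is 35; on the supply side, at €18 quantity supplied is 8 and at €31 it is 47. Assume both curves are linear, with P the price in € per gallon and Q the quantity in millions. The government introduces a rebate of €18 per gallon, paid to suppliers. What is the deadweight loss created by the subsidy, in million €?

Deadweight loss = €324 million.

Demand slope: (35 − 11)/(21 − 25) = -6, so Qd = 161 − 6P.
Supply slope: (47 − 8)/(31 − 18) = 3, so Qs = 3P − 46.
Without the subsidy, 161 − 6P = 3P − 46 gives 9P = 207, so P* = €23 and Q* = 23.
With a per-unit subsidy paid to suppliers, each receives P + 18 per unit sold, so supply becomes Qs = 3(P + 18) − 46.
New equilibrium: consumers pay €17, suppliers receive €35, Q = 59. (Wedge: Pb − Ps = −18.)
Quantity rises by |ΔQ| = |23 − 59| = 36.
DWL = ½ · t · |ΔQ| = ½ · 18 · 36 = €324.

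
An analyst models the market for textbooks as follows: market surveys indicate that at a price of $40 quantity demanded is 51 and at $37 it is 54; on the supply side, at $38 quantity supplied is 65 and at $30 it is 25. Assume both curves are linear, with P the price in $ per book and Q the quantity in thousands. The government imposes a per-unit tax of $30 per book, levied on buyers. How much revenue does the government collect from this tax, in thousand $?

Tax revenue = $900 thousand.

Demand slope: (54 − 51)/(37 − 40) = -1, so Qd = 91 − P.
Supply slope: (25 − 65)/(30 − 38) = 5, so Qs = 5P − 125.
Without the tax, 91 − P = 5P − 125 gives 6P = 216, so P* = $36 and Q* = 55.
With the tax collected from buyers, demand (in seller-price terms) shifts: Qd = 91 − (P + 30).
Solving gives Q = 30 with buyers paying $61 and suppliers receiving $31 (the $30 wedge).
Revenue = t · Q = 30 · 30 = $900.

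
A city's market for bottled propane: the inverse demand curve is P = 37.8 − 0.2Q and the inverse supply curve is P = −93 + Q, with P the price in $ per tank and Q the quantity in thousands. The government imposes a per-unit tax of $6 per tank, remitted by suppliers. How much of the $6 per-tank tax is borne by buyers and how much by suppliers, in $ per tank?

Buyers bear $1 per tank; suppliers bear $5 per tank.

Inverting to Q(P) form: Qd = 189 − 5P; Qs = P + 93.
Without the tax, 189 − 5P = P + 93 gives 6P = 96, so P* = $16 and Q* = 109.
With the tax collected from suppliers, supply shifts: Qs = (P − 6) + 93.
Solving gives Q = 104 with buyers paying $17 and suppliers receiving $11 (the $6 wedge).
Burden on buyers: $1; on suppliers: $5. (They sum to $6.)
The less price-elastic side of the market bears the larger share of a per-unit tax.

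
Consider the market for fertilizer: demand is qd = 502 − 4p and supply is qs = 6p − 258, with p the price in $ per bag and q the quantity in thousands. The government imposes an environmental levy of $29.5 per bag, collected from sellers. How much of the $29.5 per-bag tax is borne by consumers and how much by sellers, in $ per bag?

Before the tax: set 502 − 4p = 6p − 258 → p* = $76, q* = 198.
With the tax collected from sellers, supply shifts: qs = 6(p − 29.5) − 258.
Solving gives q = 127.2 with consumers paying $93.7 and sellers receiving $64.2 (the $29.5 wedge).
Burden on consumers: $17.7; on sellers: $11.8. (They sum to $29.5.)
The less price-elastic side of the market bears the larger share of a per-unit tax.

Consumers bear $17.7 per bag; sellers bear $11.8 per bag.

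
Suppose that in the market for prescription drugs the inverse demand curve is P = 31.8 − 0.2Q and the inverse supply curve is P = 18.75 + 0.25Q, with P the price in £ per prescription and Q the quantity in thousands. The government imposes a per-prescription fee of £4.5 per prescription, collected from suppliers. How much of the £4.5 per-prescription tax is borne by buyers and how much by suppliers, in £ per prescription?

Rewrite in direct form: Qd = 159 − 5P and Qs = 4P − 75.
Before the tax: set 159 − 5P = 4P − 75 → P* = £26, Q* = 29.
With the tax collected from suppliers, supply shifts: Qs = 4(P − 4.5) − 75.
Solving gives Q = 19 with buyers paying £28 and suppliers receiving £23.5 (the £4.5 wedge).
Burden on buyers: £2; on suppliers: £2.5. (They sum to £4.5.)

Buyers bear £2 per prescription; suppliers bear £2.5 per prescription.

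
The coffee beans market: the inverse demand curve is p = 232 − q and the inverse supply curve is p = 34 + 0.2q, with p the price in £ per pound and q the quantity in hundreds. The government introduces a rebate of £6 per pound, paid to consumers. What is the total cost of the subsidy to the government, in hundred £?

Government outlay = £1020 hundred.

Inverting to q(p) form: qd = 232 − p; qs = 5p − 170.
Without the subsidy, 232 − p = 5p − 170 gives 6p = 402, so p* = £67 and q* = 165.
With a per-unit subsidy paid to consumers, each effectively pays p − 6, so demand becomes qd = 232 − (p − 6).
Solving gives q = 170 with consumers paying £62 and suppliers receiving £68 (the £6 wedge).
Outlay = t · Q = 6 · 170 = £1020.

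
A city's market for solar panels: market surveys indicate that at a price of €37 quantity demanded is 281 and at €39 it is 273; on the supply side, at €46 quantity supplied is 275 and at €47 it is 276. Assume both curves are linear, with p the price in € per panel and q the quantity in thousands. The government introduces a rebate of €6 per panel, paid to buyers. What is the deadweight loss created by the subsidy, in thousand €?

Deadweight loss = €14.4 thousand.

Demand slope: (273 − 281)/(39 − 37) = -4, so qd = 429 − 4p.
Supply slope: (276 − 275)/(47 − 46) = 1, so qs = p + 229.
Before the subsidy: set 429 − 4p = p + 229 → p* = €40, q* = 269.
With a per-unit subsidy paid to buyers, each effectively pays p − 6, so demand becomes qd = 429 − 4(p − 6).
New equilibrium: buyers pay €38.8, suppliers receive €44.8, q = 273.8. (Wedge: pb − ps = −6.)
Quantity rises by |ΔQ| = |269 − 273.8| = 4.8.
DWL = ½ · t · |ΔQ| = ½ · 6 · 4.8 = €14.4.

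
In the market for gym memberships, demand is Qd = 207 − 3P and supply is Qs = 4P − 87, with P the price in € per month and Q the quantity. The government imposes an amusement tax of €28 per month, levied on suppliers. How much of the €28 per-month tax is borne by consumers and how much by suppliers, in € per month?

Without the tax, 207 − 3P = 4P − 87 gives 7P = 294, so P* = €42 and Q* = 81.
With the tax collected from suppliers, supply shifts: Qs = 4(P − 28) − 87.
New equilibrium: consumers pay €58, suppliers receive €30, Q = 33. (Wedge: Pb − Ps = 28.)
Burden on consumers: €16; on suppliers: €12. (They sum to €28.)
The less price-elastic side of the market bears the larger share of a per-unit tax.

Consumers bear €16 per month; suppliers bear €12 per month.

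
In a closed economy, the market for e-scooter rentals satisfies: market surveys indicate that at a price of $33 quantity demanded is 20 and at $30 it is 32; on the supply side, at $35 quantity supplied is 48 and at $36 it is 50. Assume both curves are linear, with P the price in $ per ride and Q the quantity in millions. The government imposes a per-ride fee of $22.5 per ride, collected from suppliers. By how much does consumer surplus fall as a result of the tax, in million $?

Consumer surplus falls by $157.5 million.

Demand slope: (32 − 20)/(30 − 33) = -4, so Qd = 152 − 4P.
Supply slope: (50 − 48)/(36 − 35) = 2, so Qs = 2P − 22.
Without the tax, 152 − 4P = 2P − 22 gives 6P = 174, so P* = $29 and Q* = 36.
With the tax collected from suppliers, supply shifts: Qs = 2(P − 22.5) − 22.
New equilibrium: consumers pay $36.5, suppliers receive $14, Q = 6. (Wedge: Pb − Ps = 22.5.)
ΔCS is the trapezoid between Q = 6 and Q = 36 of height $7.5: ½ · (36 + 6) · 7.5 = $157.5.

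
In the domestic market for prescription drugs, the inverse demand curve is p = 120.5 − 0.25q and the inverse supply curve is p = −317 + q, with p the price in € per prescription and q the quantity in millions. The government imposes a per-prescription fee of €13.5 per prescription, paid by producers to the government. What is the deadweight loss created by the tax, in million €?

Deadweight loss = €72.9 million.

Inverting to q(p) form: qd = 482 − 4p; qs = p + 317.
Before the tax: set 482 − 4p = p + 317 → p* = €33, q* = 350.
With the tax collected from producers, supply shifts: qs = (p − 13.5) + 317.
Solving gives q = 339.2 with buyers paying €35.7 and producers receiving €22.2 (the €13.5 wedge).
Quantity falls by |ΔQ| = |350 − 339.2| = 10.8.
DWL = ½ · t · |ΔQ| = ½ · 13.5 · 10.8 = €72.9.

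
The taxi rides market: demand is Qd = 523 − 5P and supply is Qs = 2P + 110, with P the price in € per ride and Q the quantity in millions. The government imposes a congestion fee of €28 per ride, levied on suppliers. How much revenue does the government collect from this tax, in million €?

Tax revenue = €5264 million.

Before the tax: set 523 − 5P = 2P + 110 → P* = €59, Q* = 228.
With the tax collected from suppliers, supply shifts: Qs = 2(P − 28) + 110.
Solving gives Q = 188 with consumers paying €67 and suppliers receiving €39 (the €28 wedge).
Revenue = t · Q = 28 · 188 = €5264.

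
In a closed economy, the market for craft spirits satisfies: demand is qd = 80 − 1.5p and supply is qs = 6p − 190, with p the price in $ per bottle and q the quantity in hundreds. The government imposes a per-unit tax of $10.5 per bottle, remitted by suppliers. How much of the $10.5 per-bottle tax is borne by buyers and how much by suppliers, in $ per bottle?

Buyers bear $8.4 per bottle; suppliers bear $2.1 per bottle.

Before the tax: set 80 − 1.5p = 6p − 190 → p* = $36, q* = 26.
With the tax collected from suppliers, supply shifts: qs = 6(p − 10.5) − 190.
New equilibrium: buyers pay $44.4, suppliers receive $33.9, q = 13.4. (Wedge: pb − ps = 10.5.)
Burden on buyers: $8.4; on suppliers: $2.1. (They sum to $10.5.)
The less price-elastic side of the market bears the larger share of a per-unit tax.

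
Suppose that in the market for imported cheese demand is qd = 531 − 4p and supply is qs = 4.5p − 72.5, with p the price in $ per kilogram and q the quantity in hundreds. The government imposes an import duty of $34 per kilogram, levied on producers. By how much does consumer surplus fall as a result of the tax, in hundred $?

Without the tax, 531 − 4p = 4.5p − 72.5 gives 8.5p = 603.5, so p* = $71 and q* = 247.
With the tax collected from producers, supply shifts: qs = 4.5(p − 34) − 72.5.
New equilibrium: consumers pay $89, producers receive $55, q = 175. (Wedge: pb − ps = 34.)
ΔCS is the trapezoid between Q = 175 and Q = 247 of height $18: ½ · (247 + 175) · 18 = $3798.

Consumer surplus falls by $3798 hundred.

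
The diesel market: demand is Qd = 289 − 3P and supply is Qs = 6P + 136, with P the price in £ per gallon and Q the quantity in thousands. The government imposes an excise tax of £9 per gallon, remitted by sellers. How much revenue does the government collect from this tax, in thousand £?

Before the tax: set 289 − 3P = 6P + 136 → P* = £17, Q* = 238.
With the tax collected from sellers, supply shifts: Qs = 6(P − 9) + 136.
New equilibrium: buyers pay £23, sellers receive £14, Q = 220. (Wedge: Pb − Ps = 9.)
Revenue = t · Q = 9 · 220 = £1980.

Tax revenue = £1980 thousand.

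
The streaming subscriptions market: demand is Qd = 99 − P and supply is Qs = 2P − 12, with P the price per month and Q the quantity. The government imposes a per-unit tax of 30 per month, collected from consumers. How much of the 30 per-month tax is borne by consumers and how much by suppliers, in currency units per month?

Consumers bear 20 per month; suppliers bear 10 per month.

Without the tax, 99 − P = 2P − 12 gives 3P = 111, so P* = 37 and Q* = 62.
With the tax collected from consumers, demand (in seller-price terms) shifts: Qd = 99 − (P + 30).
New equilibrium: consumers pay 57, suppliers receive 27, Q = 42. (Wedge: Pb − Ps = 30.)
Burden on consumers: 20; on suppliers: 10. (They sum to 30.)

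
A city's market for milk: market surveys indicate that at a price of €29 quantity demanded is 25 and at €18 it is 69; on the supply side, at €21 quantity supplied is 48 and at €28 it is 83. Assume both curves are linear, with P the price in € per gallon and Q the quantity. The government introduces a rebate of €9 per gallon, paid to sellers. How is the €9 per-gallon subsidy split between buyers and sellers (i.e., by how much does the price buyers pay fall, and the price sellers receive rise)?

Buyers gain €5 per gallon; sellers gain €4 per gallon.

Demand slope: (69 − 25)/(18 − 29) = -4, so Qd = 141 − 4P.
Supply slope: (83 − 48)/(28 − 21) = 5, so Qs = 5P − 57.
Without the subsidy, 141 − 4P = 5P − 57 gives 9P = 198, so P* = €22 and Q* = 53.
With a per-unit subsidy paid to sellers, each receives P + 9 per unit sold, so supply becomes Qs = 5(P + 9) − 57.
New equilibrium: buyers pay €17, sellers receive €26, Q = 73. (Wedge: Pb − Ps = −9.)
Gain to buyers: €5; to sellers: €4. (They sum to €9.)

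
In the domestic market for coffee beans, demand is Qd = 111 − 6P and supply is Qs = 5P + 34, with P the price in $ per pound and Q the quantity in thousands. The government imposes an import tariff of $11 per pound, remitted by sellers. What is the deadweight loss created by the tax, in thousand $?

Deadweight loss = $165 thousand.

Before the tax: set 111 − 6P = 5P + 34 → P* = $7, Q* = 69.
With the tax collected from sellers, supply shifts: Qs = 5(P − 11) + 34.
New equilibrium: buyers pay $12, sellers receive $1, Q = 39. (Wedge: Pb − Ps = 11.)
Quantity falls by |ΔQ| = |69 − 39| = 30.
DWL = ½ · t · |ΔQ| = ½ · 11 · 30 = $165.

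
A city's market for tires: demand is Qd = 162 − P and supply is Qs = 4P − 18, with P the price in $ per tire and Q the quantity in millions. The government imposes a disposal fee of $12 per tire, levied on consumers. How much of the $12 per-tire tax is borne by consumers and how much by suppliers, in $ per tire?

Consumers bear $9.6 per tire; suppliers bear $2.4 per tire.

Without the tax, 162 − P = 4P − 18 gives 5P = 180, so P* = $36 and Q* = 126.
With the tax collected from consumers, demand (in seller-price terms) shifts: Qd = 162 − (P + 12).
Solving gives Q = 116.4 with consumers paying $45.6 and suppliers receiving $33.6 (the $12 wedge).
Burden on consumers: $9.6; on suppliers: $2.4. (They sum to $12.)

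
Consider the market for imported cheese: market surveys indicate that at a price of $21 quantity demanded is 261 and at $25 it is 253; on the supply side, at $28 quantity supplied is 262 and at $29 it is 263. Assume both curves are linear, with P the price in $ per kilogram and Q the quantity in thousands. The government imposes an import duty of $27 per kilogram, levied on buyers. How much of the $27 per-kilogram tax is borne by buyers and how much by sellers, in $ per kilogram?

Buyers bear $9 per kilogram; sellers bear $18 per kilogram.

Demand slope: (253 − 261)/(25 − 21) = -2, so Qd = 303 − 2P.
Supply slope: (263 − 262)/(29 − 28) = 1, so Qs = P + 234.
Before the tax: set 303 − 2P = P + 234 → P* = $23, Q* = 257.
With the tax collected from buyers, demand (in seller-price terms) shifts: Qd = 303 − 2(P + 27).
New equilibrium: buyers pay $32, sellers receive $5, Q = 239. (Wedge: Pb − Ps = 27.)
Burden on buyers: $9; on sellers: $18. (They sum to $27.)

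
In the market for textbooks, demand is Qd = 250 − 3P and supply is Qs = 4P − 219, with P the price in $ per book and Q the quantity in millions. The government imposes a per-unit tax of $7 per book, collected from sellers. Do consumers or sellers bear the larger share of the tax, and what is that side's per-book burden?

Consumers bear the larger share: $4 per book.

Without the tax, 250 − 3P = 4P − 219 gives 7P = 469, so P* = $67 and Q* = 49.
With the tax collected from sellers, supply shifts: Qs = 4(P − 7) − 219.
New equilibrium: consumers pay $71, sellers receive $64, Q = 37. (Wedge: Pb − Ps = 7.)
Per-book burden: consumers $4, sellers $3.
Consumers take the larger share because demand is less price-elastic here (demand slope 3 vs supply slope 4).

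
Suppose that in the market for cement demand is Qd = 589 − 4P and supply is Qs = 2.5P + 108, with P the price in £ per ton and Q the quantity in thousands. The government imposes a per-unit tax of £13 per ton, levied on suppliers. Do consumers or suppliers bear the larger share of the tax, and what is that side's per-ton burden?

Suppliers bear the larger share: £8 per ton.

Without the tax, 589 − 4P = 2.5P + 108 gives 6.5P = 481, so P* = £74 and Q* = 293.
With the tax collected from suppliers, supply shifts: Qs = 2.5(P − 13) + 108.
Solving gives Q = 273 with consumers paying £79 and suppliers receiving £66 (the £13 wedge).
Per-ton burden: consumers £5, suppliers £8.
Suppliers take the larger share because supply is less price-elastic here (demand slope 4 vs supply slope 2.5).
The less price-elastic side of the market bears the larger share of a per-unit tax.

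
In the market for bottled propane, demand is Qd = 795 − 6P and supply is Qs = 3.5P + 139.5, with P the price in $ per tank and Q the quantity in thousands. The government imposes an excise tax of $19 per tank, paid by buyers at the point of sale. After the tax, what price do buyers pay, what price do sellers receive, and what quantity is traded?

Without the tax, 795 − 6P = 3.5P + 139.5 gives 9.5P = 655.5, so P* = $69 and Q* = 381.
With the tax collected from buyers, demand (in seller-price terms) shifts: Qd = 795 − 6(P + 19).
Solving gives Q = 339 with buyers paying $76 and sellers receiving $57 (the $19 wedge).
The less price-elastic side of the market bears the larger share of a per-unit tax.

Buyers pay $76; sellers receive $57; quantity = 339.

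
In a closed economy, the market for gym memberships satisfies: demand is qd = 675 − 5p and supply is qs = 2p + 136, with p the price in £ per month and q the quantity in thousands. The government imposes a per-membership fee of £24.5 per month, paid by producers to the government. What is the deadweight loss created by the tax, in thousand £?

Deadweight loss = £428.75 thousand.

Without the tax, 675 − 5p = 2p + 136 gives 7p = 539, so p* = £77 and q* = 290.
With the tax collected from producers, supply shifts: qs = 2(p − 24.5) + 136.
Solving gives q = 255 with buyers paying £84 and producers receiving £59.5 (the £24.5 wedge).
Quantity falls by |ΔQ| = |290 − 255| = 35.
DWL = ½ · t · |ΔQ| = ½ · 24.5 · 35 = £428.75.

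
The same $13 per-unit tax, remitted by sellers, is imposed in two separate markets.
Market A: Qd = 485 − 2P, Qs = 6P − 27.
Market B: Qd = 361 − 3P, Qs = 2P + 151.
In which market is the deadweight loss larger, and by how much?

Market A: pre-tax P* = $64, Q* = 357; post-tax Q = 337.5; deadweight loss = $126.75.
Market B: pre-tax P* = $42, Q* = 235; post-tax Q = 219.4; deadweight loss = $101.4.
Difference: $126.75 vs $101.4 → market A is larger by $25.35.

Market A, by $25.35.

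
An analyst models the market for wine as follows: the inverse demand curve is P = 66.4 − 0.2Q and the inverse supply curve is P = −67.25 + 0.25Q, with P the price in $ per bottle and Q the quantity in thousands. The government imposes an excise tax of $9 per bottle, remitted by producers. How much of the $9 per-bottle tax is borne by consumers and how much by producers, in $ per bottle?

Rewrite in direct form: Qd = 332 − 5P and Qs = 4P + 269.
Without the tax, 332 − 5P = 4P + 269 gives 9P = 63, so P* = $7 and Q* = 297.
With the tax collected from producers, supply shifts: Qs = 4(P − 9) + 269.
New equilibrium: consumers pay $11, producers receive $2, Q = 277. (Wedge: Pb − Ps = 9.)
Burden on consumers: $4; on producers: $5. (They sum to $9.)
The less price-elastic side of the market bears the larger share of a per-unit tax.

Consumers bear $4 per bottle; producers bear $5 per bottle.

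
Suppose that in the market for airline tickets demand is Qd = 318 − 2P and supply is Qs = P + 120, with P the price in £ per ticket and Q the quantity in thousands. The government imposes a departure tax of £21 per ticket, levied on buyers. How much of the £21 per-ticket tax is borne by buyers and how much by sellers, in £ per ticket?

Buyers bear £7 per ticket; sellers bear £14 per ticket.

Before the tax: set 318 − 2P = P + 120 → P* = £66, Q* = 186.
With the tax collected from buyers, demand (in seller-price terms) shifts: Qd = 318 − 2(P + 21).
Solving gives Q = 172 with buyers paying £73 and sellers receiving £52 (the £21 wedge).
Burden on buyers: £7; on sellers: £14. (They sum to £21.)
The less price-elastic side of the market bears the larger share of a per-unit tax.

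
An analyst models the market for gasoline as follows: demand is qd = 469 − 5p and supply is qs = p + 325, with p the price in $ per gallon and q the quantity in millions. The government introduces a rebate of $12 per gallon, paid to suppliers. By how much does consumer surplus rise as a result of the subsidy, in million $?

Consumer surplus rises by $708 million.

Without the subsidy, 469 − 5p = p + 325 gives 6p = 144, so p* = $24 and q* = 349.
With a per-unit subsidy paid to suppliers, each receives p + 12 per unit sold, so supply becomes qs = (p + 12) + 325.
Solving gives q = 359 with buyers paying $22 and suppliers receiving $34 (the $12 wedge).
ΔCS is the trapezoid between Q = 359 and Q = 349 of height $2: ½ · (349 + 359) · 2 = $708.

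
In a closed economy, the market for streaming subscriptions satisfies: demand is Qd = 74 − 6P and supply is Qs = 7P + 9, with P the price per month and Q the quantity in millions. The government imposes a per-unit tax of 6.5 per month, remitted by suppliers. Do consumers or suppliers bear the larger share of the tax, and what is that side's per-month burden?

Before the tax: set 74 − 6P = 7P + 9 → P* = 5, Q* = 44.
With the tax collected from suppliers, supply shifts: Qs = 7(P − 6.5) + 9.
New equilibrium: consumers pay 8.5, suppliers receive 2, Q = 23. (Wedge: Pb − Ps = 6.5.)
Per-month burden: consumers 3.5, suppliers 3.
Consumers take the larger share because demand is less price-elastic here (demand slope 6 vs supply slope 7).
The less price-elastic side of the market bears the larger share of a per-unit tax.

Consumers bear the larger share: 3.5 per month.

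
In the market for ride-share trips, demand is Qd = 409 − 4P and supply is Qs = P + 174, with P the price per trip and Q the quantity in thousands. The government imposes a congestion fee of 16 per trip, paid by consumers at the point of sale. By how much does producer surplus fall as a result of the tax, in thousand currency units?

Producer surplus falls by 2746.88 thousand.

Without the tax, 409 − 4P = P + 174 gives 5P = 235, so P* = 47 and Q* = 221.
With the tax collected from consumers, demand (in seller-price terms) shifts: Qd = 409 − 4(P + 16).
New equilibrium: consumers pay 50.2, producers receive 34.2, Q = 208.2. (Wedge: Pb − Ps = 16.)
ΔPS is the trapezoid between Q = 208.2 and Q = 221 of height 12.8: ½ · (221 + 208.2) · 12.8 = 2746.88.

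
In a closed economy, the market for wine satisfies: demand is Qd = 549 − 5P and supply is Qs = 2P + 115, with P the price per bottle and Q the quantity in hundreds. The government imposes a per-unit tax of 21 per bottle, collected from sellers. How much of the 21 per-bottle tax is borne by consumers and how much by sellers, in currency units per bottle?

Consumers bear 6 per bottle; sellers bear 15 per bottle.

Before the tax: set 549 − 5P = 2P + 115 → P* = 62, Q* = 239.
With the tax collected from sellers, supply shifts: Qs = 2(P − 21) + 115.
New equilibrium: consumers pay 68, sellers receive 47, Q = 209. (Wedge: Pb − Ps = 21.)
Burden on consumers: 6; on sellers: 15. (They sum to 21.)
The less price-elastic side of the market bears the larger share of a per-unit tax.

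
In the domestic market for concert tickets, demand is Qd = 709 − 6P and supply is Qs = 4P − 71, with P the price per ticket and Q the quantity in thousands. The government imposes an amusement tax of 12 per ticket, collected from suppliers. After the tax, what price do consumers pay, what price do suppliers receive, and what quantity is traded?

Without the tax, 709 − 6P = 4P − 71 gives 10P = 780, so P* = 78 and Q* = 241.
With the tax collected from suppliers, supply shifts: Qs = 4(P − 12) − 71.
Solving gives Q = 212.2 with consumers paying 82.8 and suppliers receiving 70.8 (the 12 wedge).
The less price-elastic side of the market bears the larger share of a per-unit tax.

Consumers pay 82.8; suppliers receive 70.8; quantity = 212.2.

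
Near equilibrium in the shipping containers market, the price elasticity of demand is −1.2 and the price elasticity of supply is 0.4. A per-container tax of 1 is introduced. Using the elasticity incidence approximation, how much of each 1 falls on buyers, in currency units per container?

Buyers bear ≈ 0.25 per container.

Incidence ratio: buyers' share ≈ εs / (εs + |εd|) = 0.4 / (0.4 + 1.2) = 0.25.
So buyers bear ≈ 0.25 × 1 = 0.25; sellers bear 0.75.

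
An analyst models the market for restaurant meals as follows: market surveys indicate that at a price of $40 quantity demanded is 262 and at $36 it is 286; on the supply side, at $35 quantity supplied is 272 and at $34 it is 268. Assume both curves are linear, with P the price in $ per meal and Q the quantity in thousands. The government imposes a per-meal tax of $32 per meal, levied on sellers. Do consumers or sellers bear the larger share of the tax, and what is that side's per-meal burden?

Demand slope: (286 − 262)/(36 − 40) = -6, so Qd = 502 − 6P.
Supply slope: (268 − 272)/(34 − 35) = 4, so Qs = 4P + 132.
Without the tax, 502 − 6P = 4P + 132 gives 10P = 370, so P* = $37 and Q* = 280.
With the tax collected from sellers, supply shifts: Qs = 4(P − 32) + 132.
Solving gives Q = 203.2 with consumers paying $49.8 and sellers receiving $17.8 (the $32 wedge).
Per-meal burden: consumers $12.8, sellers $19.2.
Sellers take the larger share because supply is less price-elastic here (demand slope 6 vs supply slope 4).
The less price-elastic side of the market bears the larger share of a per-unit tax.

Sellers bear the larger share: $19.2 per meal.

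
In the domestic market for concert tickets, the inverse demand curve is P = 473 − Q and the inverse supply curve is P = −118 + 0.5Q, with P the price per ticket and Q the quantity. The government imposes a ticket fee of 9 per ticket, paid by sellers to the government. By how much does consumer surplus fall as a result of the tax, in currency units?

Consumer surplus falls by 2346.

Inverting to Q(P) form: Qd = 473 − P; Qs = 2P + 236.
Without the tax, 473 − P = 2P + 236 gives 3P = 237, so P* = 79 and Q* = 394.
With the tax collected from sellers, supply shifts: Qs = 2(P − 9) + 236.
Solving gives Q = 388 with buyers paying 85 and sellers receiving 76 (the 9 wedge).
ΔCS is the trapezoid between Q = 388 and Q = 394 of height 6: ½ · (394 + 388) · 6 = 2346.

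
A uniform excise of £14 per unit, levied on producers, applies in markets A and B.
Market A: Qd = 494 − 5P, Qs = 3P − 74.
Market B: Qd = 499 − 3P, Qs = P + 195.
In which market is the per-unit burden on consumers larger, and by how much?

Market A, by £1.75.

Market A: pre-tax P* = £71, Q* = 139; post-tax Q = 112.75; per-unit burden on consumers = £5.25.
Market B: pre-tax P* = £76, Q* = 271; post-tax Q = 260.5; per-unit burden on consumers = £3.5.
Difference: £5.25 vs £3.5 → market A is larger by £1.75.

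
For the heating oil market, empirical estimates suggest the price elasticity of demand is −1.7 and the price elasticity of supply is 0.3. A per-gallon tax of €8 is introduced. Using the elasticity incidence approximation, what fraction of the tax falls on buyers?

Buyers' share ≈ 0.15.

Incidence ratio: buyers' share ≈ εs / (εs + |εd|) = 0.3 / (0.3 + 1.7) = 0.15.
Supply is the less elastic side, so buyers bear the smaller share.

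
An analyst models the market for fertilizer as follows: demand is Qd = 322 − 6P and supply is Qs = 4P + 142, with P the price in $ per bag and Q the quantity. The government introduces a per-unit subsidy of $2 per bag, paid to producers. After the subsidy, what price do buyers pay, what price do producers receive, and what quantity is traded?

Buyers pay $17.2; producers receive $19.2; quantity = 218.8.

Before the subsidy: set 322 − 6P = 4P + 142 → P* = $18, Q* = 214.
With a per-unit subsidy paid to producers, each receives P + 2 per unit sold, so supply becomes Qs = 4(P + 2) + 142.
New equilibrium: buyers pay $17.2, producers receive $19.2, Q = 218.8. (Wedge: Pb − Ps = −2.)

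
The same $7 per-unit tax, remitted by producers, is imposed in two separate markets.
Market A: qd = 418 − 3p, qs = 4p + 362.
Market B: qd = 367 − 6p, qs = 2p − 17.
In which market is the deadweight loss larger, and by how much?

Market A: pre-tax p* = $8, q* = 394; post-tax q = 382; deadweight loss = $42.
Market B: pre-tax p* = $48, q* = 79; post-tax q = 68.5; deadweight loss = $36.75.
Difference: $42 vs $36.75 → market A is larger by $5.25.

Market A, by $5.25.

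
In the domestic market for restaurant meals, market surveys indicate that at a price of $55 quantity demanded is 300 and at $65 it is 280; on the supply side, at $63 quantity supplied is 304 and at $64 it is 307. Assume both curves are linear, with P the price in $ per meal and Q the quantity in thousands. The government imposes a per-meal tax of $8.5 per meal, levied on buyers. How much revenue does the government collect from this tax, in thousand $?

Demand slope: (280 − 300)/(65 − 55) = -2, so Qd = 410 − 2P.
Supply slope: (307 − 304)/(64 − 63) = 3, so Qs = 3P + 115.
Before the tax: set 410 − 2P = 3P + 115 → P* = $59, Q* = 292.
With the tax collected from buyers, demand (in seller-price terms) shifts: Qd = 410 − 2(P + 8.5).
Solving gives Q = 281.8 with buyers paying $64.1 and producers receiving $55.6 (the $8.5 wedge).
Revenue = t · Q = 8.5 · 281.8 = $2395.3.

Tax revenue = $2395.3 thousand.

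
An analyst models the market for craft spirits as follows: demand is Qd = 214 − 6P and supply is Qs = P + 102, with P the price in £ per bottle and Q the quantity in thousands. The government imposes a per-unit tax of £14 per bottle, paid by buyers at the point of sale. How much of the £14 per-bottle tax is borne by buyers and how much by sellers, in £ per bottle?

Without the tax, 214 − 6P = P + 102 gives 7P = 112, so P* = £16 and Q* = 118.
With the tax collected from buyers, demand (in seller-price terms) shifts: Qd = 214 − 6(P + 14).
New equilibrium: buyers pay £18, sellers receive £4, Q = 106. (Wedge: Pb − Ps = 14.)
Burden on buyers: £2; on sellers: £12. (They sum to £14.)
The less price-elastic side of the market bears the larger share of a per-unit tax.

Buyers bear £2 per bottle; sellers bear £12 per bottle.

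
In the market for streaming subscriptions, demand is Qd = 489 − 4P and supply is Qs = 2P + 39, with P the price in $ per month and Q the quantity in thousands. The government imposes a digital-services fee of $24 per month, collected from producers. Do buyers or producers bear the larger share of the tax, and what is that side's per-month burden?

Producers bear the larger share: $16 per month.

Without the tax, 489 − 4P = 2P + 39 gives 6P = 450, so P* = $75 and Q* = 189.
With the tax collected from producers, supply shifts: Qs = 2(P − 24) + 39.
New equilibrium: buyers pay $83, producers receive $59, Q = 157. (Wedge: Pb − Ps = 24.)
Per-month burden: buyers $8, producers $16.
Producers take the larger share because supply is less price-elastic here (demand slope 4 vs supply slope 2).
The less price-elastic side of the market bears the larger share of a per-unit tax.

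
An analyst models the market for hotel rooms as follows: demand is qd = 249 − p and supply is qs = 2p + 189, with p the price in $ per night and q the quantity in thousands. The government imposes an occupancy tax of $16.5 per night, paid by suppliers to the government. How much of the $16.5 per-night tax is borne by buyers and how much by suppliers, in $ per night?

Buyers bear $11 per night; suppliers bear $5.5 per night.

Before the tax: set 249 − p = 2p + 189 → p* = $20, q* = 229.
With the tax collected from suppliers, supply shifts: qs = 2(p − 16.5) + 189.
Solving gives q = 218 with buyers paying $31 and suppliers receiving $14.5 (the $16.5 wedge).
Burden on buyers: $11; on suppliers: $5.5. (They sum to $16.5.)
The less price-elastic side of the market bears the larger share of a per-unit tax.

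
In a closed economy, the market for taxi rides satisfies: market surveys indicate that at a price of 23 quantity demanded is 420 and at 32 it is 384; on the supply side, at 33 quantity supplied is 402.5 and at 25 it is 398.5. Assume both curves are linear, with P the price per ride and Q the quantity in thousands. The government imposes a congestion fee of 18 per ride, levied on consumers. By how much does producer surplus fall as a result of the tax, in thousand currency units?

Demand slope: (384 − 420)/(32 − 23) = -4, so Qd = 512 − 4P.
Supply slope: (398.5 − 402.5)/(25 − 33) = 0.5, so Qs = 0.5P + 386.
Before the tax: set 512 − 4P = 0.5P + 386 → P* = 28, Q* = 400.
With the tax collected from consumers, demand (in seller-price terms) shifts: Qd = 512 − 4(P + 18).
Solving gives Q = 392 with consumers paying 30 and suppliers receiving 12 (the 18 wedge).
ΔPS is the trapezoid between Q = 392 and Q = 400 of height 16: ½ · (400 + 392) · 16 = 6336.

Producer surplus falls by 6336 thousand.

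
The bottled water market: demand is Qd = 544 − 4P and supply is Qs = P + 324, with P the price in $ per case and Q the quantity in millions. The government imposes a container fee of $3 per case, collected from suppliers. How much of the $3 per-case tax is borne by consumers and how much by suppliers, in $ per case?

Without the tax, 544 − 4P = P + 324 gives 5P = 220, so P* = $44 and Q* = 368.
With the tax collected from suppliers, supply shifts: Qs = (P − 3) + 324.
Solving gives Q = 365.6 with consumers paying $44.6 and suppliers receiving $41.6 (the $3 wedge).
Burden on consumers: $0.6; on suppliers: $2.4. (They sum to $3.)

Consumers bear $0.6 per case; suppliers bear $2.4 per case.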